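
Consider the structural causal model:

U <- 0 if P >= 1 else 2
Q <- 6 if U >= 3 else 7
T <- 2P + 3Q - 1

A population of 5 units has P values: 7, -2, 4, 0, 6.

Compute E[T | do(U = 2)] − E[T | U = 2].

Under do(U=2), U's equation is replaced by U=2 for every unit. Per-unit T: 34, 16, 28, 20, 32. Mean = 26.
Conditioning on U=2 selects the 2 unit(s) with P ∈ {-2, 0}. Their T values: 16, 20. Mean = 18.
Difference = 26 − 18 = 8.

8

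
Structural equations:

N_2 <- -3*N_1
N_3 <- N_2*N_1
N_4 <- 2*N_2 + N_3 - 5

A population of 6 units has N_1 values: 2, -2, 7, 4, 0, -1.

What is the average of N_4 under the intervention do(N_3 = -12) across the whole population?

-27

do(N_3=-12) breaks N_3's dependence on N_1. With N_3=-12 fixed, N_4 across the units is -29, -5, -59, -41, -17, -11, mean -27.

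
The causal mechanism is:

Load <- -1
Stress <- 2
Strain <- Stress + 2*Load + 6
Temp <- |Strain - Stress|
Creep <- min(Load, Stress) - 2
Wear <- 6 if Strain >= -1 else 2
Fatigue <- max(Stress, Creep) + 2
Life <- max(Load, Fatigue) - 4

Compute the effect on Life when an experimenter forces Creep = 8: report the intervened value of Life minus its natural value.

do(Creep=8) replaces the equation Creep <- min(Load, Stress) - 2 with the constant Creep = 8.
Fatigue = max(Stress, Creep) + 2  [with Stress=2, Creep=8]  = 10
Life = max(Load, Fatigue) - 4  [with Load=-1, Fatigue=10]  = 6
Without intervention: Creep = min(Load, Stress) - 2  [with Load=-1, Stress=2]  = -3; Fatigue = max(Stress, Creep) + 2  [with Stress=2, Creep=-3]  = 4; Life = max(Load, Fatigue) - 4  [with Load=-1, Fatigue=4]  = 0.
Change = 6 − 0 = 6.

6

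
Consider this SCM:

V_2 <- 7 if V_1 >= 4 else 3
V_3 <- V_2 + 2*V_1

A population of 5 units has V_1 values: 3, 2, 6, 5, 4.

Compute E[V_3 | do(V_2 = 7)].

15

do(V_2=7) breaks V_2's dependence on V_1. With V_2=7 fixed, V_3 across the units is 13, 11, 19, 17, 15, mean 15.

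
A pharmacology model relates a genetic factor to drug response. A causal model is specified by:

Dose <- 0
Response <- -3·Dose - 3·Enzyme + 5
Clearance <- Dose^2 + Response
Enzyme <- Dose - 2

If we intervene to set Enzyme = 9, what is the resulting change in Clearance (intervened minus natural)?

-33

Under do(Enzyme=9), the mechanism Enzyme <- Dose - 2 is discarded; Enzyme is fixed at 9.
Response = -3·Dose - 3·Enzyme + 5  [with Dose=0, Enzyme=9]  = -22
Clearance = Dose^2 + Response  [with Dose=0, Response=-22]  = -22
Without intervention: Enzyme = Dose - 2  [with Dose=0]  = -2; Response = -3·Dose - 3·Enzyme + 5  [with Dose=0, Enzyme=-2]  = 11; Clearance = Dose^2 + Response  [with Dose=0, Response=11]  = 11.
Change = -22 − 11 = -33.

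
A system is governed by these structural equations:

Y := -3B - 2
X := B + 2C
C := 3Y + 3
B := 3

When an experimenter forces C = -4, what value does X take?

The intervention breaks the incoming arrows to C: C := 3Y + 3 no longer applies, and C = -4.
X = B + 2C  [with B=3, C=-4]  = -5

-5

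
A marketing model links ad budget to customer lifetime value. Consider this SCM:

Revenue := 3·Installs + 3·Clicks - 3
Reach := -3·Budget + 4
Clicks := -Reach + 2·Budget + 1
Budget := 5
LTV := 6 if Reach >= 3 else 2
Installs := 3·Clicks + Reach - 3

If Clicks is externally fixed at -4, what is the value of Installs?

The intervention breaks the incoming arrows to Clicks: Clicks := -Reach + 2·Budget + 1 no longer applies, and Clicks = -4.
Reach = -3·Budget + 4  [with Budget=5]  = -11
Installs = 3·Clicks + Reach - 3  [with Clicks=-4, Reach=-11]  = -26

-26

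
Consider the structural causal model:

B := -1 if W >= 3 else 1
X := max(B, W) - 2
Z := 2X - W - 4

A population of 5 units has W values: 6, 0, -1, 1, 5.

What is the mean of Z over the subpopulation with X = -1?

E[Z|X=-1] averages over only the 3 units with X=-1 (W = 0, -1, 1): Z = -6, -5, -7, mean -6.

-6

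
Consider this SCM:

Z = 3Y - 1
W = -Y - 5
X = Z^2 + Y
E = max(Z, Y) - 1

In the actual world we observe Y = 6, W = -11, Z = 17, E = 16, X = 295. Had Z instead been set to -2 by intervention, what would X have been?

10

do(Z=-2) replaces the equation Z = 3Y - 1 with the constant Z = -2.
X = Z^2 + Y  [with Z=-2, Y=6]  = 10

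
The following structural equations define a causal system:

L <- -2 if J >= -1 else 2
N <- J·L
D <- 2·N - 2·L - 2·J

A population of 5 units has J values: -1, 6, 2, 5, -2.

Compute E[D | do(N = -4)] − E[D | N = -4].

-1.6

Every unit gets N=-4 under the intervention. D values become -2, -16, -8, -14, -8; E[D|do(N=-4)] = -9.6.
E[D|N=-4] averages over only the 2 units with N=-4 (J = 2, -2): D = -8, -8, mean -8.
Difference = -9.6 − (-8) = -1.6.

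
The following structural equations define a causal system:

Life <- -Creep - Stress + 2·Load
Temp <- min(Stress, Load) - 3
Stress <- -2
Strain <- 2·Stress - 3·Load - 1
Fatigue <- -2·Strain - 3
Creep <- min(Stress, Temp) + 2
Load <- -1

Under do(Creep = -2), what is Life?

Under do(Creep=-2), the mechanism Creep <- min(Stress, Temp) + 2 is discarded; Creep is fixed at -2.
Life = -Creep - Stress + 2·Load  [with Creep=-2, Stress=-2, Load=-1]  = 2

2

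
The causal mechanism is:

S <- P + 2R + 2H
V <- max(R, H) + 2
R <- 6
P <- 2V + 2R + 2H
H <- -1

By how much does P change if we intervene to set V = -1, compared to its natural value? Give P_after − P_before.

The intervention breaks the incoming arrows to V: V <- max(R, H) + 2 no longer applies, and V = -1.
P = 2V + 2R + 2H  [with V=-1, R=6, H=-1]  = 8
Without intervention: V = max(R, H) + 2  [with R=6, H=-1]  = 8; P = 2V + 2R + 2H  [with V=8, R=6, H=-1]  = 26.
Change = 8 − 26 = -18.

-18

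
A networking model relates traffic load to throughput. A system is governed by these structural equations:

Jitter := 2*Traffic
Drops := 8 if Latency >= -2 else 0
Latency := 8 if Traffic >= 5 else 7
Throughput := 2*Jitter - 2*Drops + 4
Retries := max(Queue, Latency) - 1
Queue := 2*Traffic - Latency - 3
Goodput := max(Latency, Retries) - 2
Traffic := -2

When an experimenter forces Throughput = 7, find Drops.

8

Under do(Throughput=7), the mechanism Throughput := 2*Jitter - 2*Drops + 4 is discarded; Throughput is fixed at 7.
Since Drops is not a descendant of the intervened variable, it is unaffected.
Latency = 8 if Traffic >= 5 else 7  [with Traffic=-2]  = 7
Drops = 8 if Latency >= -2 else 0  [with Latency=7]  = 8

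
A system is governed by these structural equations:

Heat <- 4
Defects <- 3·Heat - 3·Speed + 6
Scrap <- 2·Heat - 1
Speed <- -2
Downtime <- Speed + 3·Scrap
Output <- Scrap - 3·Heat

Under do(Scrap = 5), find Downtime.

13

Under do(Scrap=5), the mechanism Scrap <- 2·Heat - 1 is discarded; Scrap is fixed at 5.
Downtime = Speed + 3·Scrap  [with Speed=-2, Scrap=5]  = 13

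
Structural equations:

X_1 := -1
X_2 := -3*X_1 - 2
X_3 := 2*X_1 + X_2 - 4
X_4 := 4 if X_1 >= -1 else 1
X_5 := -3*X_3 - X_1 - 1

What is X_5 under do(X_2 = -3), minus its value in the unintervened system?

12

do(X_2=-3) replaces the equation X_2 := -3*X_1 - 2 with the constant X_2 = -3.
X_3 = 2*X_1 + X_2 - 4  [with X_1=-1, X_2=-3]  = -9
X_5 = -3*X_3 - X_1 - 1  [with X_3=-9, X_1=-1]  = 27
Without intervention: X_2 = -3*X_1 - 2  [with X_1=-1]  = 1; X_3 = 2*X_1 + X_2 - 4  [with X_1=-1, X_2=1]  = -5; X_5 = -3*X_3 - X_1 - 1  [with X_3=-5, X_1=-1]  = 15.
Change = 27 − 15 = 12.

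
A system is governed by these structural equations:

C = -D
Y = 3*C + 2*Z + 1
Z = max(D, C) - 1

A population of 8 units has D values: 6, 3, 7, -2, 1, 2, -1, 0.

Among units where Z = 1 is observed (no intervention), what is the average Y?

Conditioning on Z=1 selects the 2 unit(s) with D ∈ {-2, 2}. Their Y values: 9, -3. Mean = 3.

3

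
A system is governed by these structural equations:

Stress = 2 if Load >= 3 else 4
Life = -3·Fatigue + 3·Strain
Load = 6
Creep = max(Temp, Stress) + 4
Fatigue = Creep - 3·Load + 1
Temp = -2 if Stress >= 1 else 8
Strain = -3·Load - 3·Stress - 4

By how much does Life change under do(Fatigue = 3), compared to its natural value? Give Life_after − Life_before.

-42

Intervening sets Fatigue = 3 and removes its equation (Fatigue = Creep - 3·Load + 1).
Stress = 2 if Load >= 3 else 4  [with Load=6]  = 2
Strain = -3·Load - 3·Stress - 4  [with Load=6, Stress=2]  = -28
Life = -3·Fatigue + 3·Strain  [with Fatigue=3, Strain=-28]  = -93
Without intervention: Stress = 2 if Load >= 3 else 4  [with Load=6]  = 2; Strain = -3·Load - 3·Stress - 4  [with Load=6, Stress=2]  = -28; Temp = -2 if Stress >= 1 else 8  [with Stress=2]  = -2; Creep = max(Temp, Stress) + 4  [with Temp=-2, Stress=2]  = 6; Fatigue = Creep - 3·Load + 1  [with Creep=6, Load=6]  = -11; Life = -3·Fatigue + 3·Strain  [with Fatigue=-11, Strain=-28]  = -51.
Change = -93 − (-51) = -42.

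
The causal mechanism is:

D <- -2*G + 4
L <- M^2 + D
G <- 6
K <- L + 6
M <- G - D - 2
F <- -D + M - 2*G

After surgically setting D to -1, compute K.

30

Under do(D=-1), the mechanism D <- -2*G + 4 is discarded; D is fixed at -1.
M = G - D - 2  [with G=6, D=-1]  = 5
L = M^2 + D  [with M=5, D=-1]  = 24
K = L + 6  [with L=24]  = 30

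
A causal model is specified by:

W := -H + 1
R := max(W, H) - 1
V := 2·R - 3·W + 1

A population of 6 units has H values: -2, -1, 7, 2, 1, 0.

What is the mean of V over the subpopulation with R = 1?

1.5

E[V|R=1] averages over only the 2 units with R=1 (H = -1, 2): V = -3, 6, mean 1.5.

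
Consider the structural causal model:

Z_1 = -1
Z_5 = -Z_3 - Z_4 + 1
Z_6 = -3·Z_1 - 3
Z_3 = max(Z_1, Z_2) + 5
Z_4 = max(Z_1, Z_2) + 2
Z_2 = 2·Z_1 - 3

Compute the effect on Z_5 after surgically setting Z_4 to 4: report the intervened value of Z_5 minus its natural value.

-3

Intervening sets Z_4 = 4 and removes its equation (Z_4 = max(Z_1, Z_2) + 2).
Z_2 = 2·Z_1 - 3  [with Z_1=-1]  = -5
Z_3 = max(Z_1, Z_2) + 5  [with Z_1=-1, Z_2=-5]  = 4
Z_5 = -Z_3 - Z_4 + 1  [with Z_3=4, Z_4=4]  = -7
Without intervention: Z_2 = 2·Z_1 - 3  [with Z_1=-1]  = -5; Z_3 = max(Z_1, Z_2) + 5  [with Z_1=-1, Z_2=-5]  = 4; Z_4 = max(Z_1, Z_2) + 2  [with Z_1=-1, Z_2=-5]  = 1; Z_5 = -Z_3 - Z_4 + 1  [with Z_3=4, Z_4=1]  = -4.
Change = -7 − (-4) = -3.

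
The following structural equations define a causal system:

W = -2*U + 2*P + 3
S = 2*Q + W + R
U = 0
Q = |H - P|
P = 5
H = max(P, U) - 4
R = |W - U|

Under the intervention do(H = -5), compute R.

13

Under do(H=-5), the mechanism H = max(P, U) - 4 is discarded; H is fixed at -5.
Since R is not a descendant of the intervened variable, it is unaffected.
W = -2*U + 2*P + 3  [with U=0, P=5]  = 13
R = |W - U|  [with W=13, U=0]  = 13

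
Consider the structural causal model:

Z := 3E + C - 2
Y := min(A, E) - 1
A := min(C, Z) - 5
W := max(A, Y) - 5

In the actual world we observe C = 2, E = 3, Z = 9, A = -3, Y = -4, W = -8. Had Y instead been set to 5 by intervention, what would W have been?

The intervention breaks the incoming arrows to Y: Y := min(A, E) - 1 no longer applies, and Y = 5.
Z = 3E + C - 2  [with E=3, C=2]  = 9
A = min(C, Z) - 5  [with C=2, Z=9]  = -3
W = max(A, Y) - 5  [with A=-3, Y=5]  = 0

0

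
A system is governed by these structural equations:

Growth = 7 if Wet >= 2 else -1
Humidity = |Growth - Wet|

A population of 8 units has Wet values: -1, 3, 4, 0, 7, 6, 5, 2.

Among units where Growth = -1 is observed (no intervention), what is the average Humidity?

0.5

Observing Growth=-1 restricts to units where Growth's equation naturally yields -1: Wet ∈ {-1, 0}. In that subpopulation Humidity = 0, 1, mean 0.5.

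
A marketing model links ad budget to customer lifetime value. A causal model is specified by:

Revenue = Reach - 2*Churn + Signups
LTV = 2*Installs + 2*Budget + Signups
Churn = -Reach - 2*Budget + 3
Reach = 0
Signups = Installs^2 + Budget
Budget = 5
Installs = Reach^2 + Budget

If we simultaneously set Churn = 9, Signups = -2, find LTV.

18

Setting Churn = 9, Signups = -2 by intervention discards those variables' equations.
Installs = Reach^2 + Budget  [with Reach=0, Budget=5]  = 5
LTV = 2*Installs + 2*Budget + Signups  [with Installs=5, Budget=5, Signups=-2]  = 18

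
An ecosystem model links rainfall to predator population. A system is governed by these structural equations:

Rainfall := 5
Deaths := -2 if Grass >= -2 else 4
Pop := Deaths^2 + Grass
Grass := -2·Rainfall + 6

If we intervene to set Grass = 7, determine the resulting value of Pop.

11

Under do(Grass=7), the mechanism Grass := -2·Rainfall + 6 is discarded; Grass is fixed at 7.
Deaths = -2 if Grass >= -2 else 4  [with Grass=7]  = -2
Pop = Deaths^2 + Grass  [with Deaths=-2, Grass=7]  = 11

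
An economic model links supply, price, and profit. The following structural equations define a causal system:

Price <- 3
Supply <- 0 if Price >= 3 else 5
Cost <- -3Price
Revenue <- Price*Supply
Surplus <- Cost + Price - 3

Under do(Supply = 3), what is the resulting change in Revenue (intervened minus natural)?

9

Under do(Supply=3), the mechanism Supply <- 0 if Price >= 3 else 5 is discarded; Supply is fixed at 3.
Revenue = Price*Supply  [with Price=3, Supply=3]  = 9
Without intervention: Supply = 0 if Price >= 3 else 5  [with Price=3]  = 0; Revenue = Price*Supply  [with Price=3, Supply=0]  = 0.
Change = 9 − 0 = 9.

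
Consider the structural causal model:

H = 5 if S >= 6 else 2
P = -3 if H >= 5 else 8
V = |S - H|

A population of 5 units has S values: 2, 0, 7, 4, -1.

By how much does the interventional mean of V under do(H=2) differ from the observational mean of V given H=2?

Under do(H=2), H's equation is replaced by H=2 for every unit. Per-unit V: 0, 2, 5, 2, 3. Mean = 2.4.
E[V|H=2] averages over only the 4 units with H=2 (S = 2, 0, 4, -1): V = 0, 2, 2, 3, mean 1.75.
Difference = 2.4 − 1.75 = 0.65.

0.65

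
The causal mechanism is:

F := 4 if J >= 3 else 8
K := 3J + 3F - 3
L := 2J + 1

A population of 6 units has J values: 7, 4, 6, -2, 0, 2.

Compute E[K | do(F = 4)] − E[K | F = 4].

Every unit gets F=4 under the intervention. K values become 30, 21, 27, 3, 9, 15; E[K|do(F=4)] = 17.5.
Observing F=4 restricts to units where F's equation naturally yields 4: J ∈ {7, 4, 6}. In that subpopulation K = 30, 21, 27, mean 26.
Difference = 17.5 − 26 = -8.5.

-8.5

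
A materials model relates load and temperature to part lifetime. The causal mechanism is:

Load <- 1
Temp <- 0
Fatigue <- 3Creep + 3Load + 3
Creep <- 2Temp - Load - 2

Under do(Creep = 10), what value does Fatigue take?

The intervention breaks the incoming arrows to Creep: Creep <- 2Temp - Load - 2 no longer applies, and Creep = 10.
Fatigue = 3Creep + 3Load + 3  [with Creep=10, Load=1]  = 36

36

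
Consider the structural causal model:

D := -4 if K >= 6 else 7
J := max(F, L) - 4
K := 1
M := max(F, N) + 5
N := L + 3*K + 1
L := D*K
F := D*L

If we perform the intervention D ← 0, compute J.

-4

Under do(D=0), the mechanism D := -4 if K >= 6 else 7 is discarded; D is fixed at 0.
L = D*K  [with D=0, K=1]  = 0
F = D*L  [with D=0, L=0]  = 0
J = max(F, L) - 4  [with F=0, L=0]  = -4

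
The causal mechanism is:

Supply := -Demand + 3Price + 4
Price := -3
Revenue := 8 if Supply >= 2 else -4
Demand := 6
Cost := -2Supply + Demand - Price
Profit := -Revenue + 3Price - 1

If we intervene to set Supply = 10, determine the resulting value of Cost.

-11

The intervention breaks the incoming arrows to Supply: Supply := -Demand + 3Price + 4 no longer applies, and Supply = 10.
Cost = -2Supply + Demand - Price  [with Supply=10, Demand=6, Price=-3]  = -11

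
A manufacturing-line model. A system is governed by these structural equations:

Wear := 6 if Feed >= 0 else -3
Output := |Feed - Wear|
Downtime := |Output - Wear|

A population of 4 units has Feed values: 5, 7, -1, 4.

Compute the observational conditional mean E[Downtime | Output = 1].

Conditioning on Output=1 selects the 2 unit(s) with Feed ∈ {5, 7}. Their Downtime values: 5, 5. Mean = 5.

5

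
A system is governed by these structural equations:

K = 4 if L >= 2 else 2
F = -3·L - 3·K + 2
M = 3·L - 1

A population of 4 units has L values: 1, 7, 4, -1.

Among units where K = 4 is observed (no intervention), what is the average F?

E[F|K=4] averages over only the 2 units with K=4 (L = 7, 4): F = -31, -22, mean -26.5.

-26.5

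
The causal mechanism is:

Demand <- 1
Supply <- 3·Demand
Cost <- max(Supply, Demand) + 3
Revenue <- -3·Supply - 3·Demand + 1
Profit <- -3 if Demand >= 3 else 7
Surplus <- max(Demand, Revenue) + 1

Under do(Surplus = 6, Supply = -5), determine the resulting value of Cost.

The joint intervention fixes Surplus = 6, Supply = -5, removing each variable's own equation.
Cost = max(Supply, Demand) + 3  [with Supply=-5, Demand=1]  = 4

4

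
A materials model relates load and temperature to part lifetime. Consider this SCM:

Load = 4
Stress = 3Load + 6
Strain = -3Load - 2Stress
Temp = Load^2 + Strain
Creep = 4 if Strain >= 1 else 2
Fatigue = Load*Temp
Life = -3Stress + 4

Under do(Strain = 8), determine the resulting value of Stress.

18

Under do(Strain=8), the mechanism Strain = -3Load - 2Stress is discarded; Strain is fixed at 8.
Since Stress is not a descendant of the intervened variable, it is unaffected.
Stress = 3Load + 6  [with Load=4]  = 18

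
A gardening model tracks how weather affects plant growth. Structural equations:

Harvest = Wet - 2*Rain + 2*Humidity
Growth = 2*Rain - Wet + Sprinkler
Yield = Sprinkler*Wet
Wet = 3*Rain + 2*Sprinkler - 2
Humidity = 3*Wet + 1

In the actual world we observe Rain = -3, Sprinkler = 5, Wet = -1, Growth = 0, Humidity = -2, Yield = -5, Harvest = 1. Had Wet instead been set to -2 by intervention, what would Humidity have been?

-5

do(Wet=-2) replaces the equation Wet = 3*Rain + 2*Sprinkler - 2 with the constant Wet = -2.
Humidity = 3*Wet + 1  [with Wet=-2]  = -5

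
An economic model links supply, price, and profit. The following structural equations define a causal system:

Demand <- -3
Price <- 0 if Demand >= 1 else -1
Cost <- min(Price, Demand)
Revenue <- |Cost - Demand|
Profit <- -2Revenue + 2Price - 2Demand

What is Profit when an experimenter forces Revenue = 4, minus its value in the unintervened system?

-8

Intervening sets Revenue = 4 and removes its equation (Revenue <- |Cost - Demand|).
Price = 0 if Demand >= 1 else -1  [with Demand=-3]  = -1
Profit = -2Revenue + 2Price - 2Demand  [with Revenue=4, Price=-1, Demand=-3]  = -4
Without intervention: Price = 0 if Demand >= 1 else -1  [with Demand=-3]  = -1; Cost = min(Price, Demand)  [with Price=-1, Demand=-3]  = -3; Revenue = |Cost - Demand|  [with Cost=-3, Demand=-3]  = 0; Profit = -2Revenue + 2Price - 2Demand  [with Revenue=0, Price=-1, Demand=-3]  = 4.
Change = -4 − 4 = -8.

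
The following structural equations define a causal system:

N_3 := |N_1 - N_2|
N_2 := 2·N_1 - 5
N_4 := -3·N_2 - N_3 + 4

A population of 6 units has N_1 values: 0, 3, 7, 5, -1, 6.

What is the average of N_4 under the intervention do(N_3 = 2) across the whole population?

-3

The intervention sets N_3=2 in all 6 units regardless of N_1. Recomputing N_4 per unit gives 17, -1, -25, -13, 23, -19; average -3.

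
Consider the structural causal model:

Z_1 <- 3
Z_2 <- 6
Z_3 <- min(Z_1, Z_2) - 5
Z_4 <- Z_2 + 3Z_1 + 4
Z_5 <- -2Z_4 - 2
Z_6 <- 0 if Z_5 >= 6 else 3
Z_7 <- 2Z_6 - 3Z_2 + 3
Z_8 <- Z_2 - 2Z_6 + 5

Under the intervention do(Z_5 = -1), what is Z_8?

do(Z_5=-1) replaces the equation Z_5 <- -2Z_4 - 2 with the constant Z_5 = -1.
Z_6 = 0 if Z_5 >= 6 else 3  [with Z_5=-1]  = 3
Z_8 = Z_2 - 2Z_6 + 5  [with Z_2=6, Z_6=3]  = 5

5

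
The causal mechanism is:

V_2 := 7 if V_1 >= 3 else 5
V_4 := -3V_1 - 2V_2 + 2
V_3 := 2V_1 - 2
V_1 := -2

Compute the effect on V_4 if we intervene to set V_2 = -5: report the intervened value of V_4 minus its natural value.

Under do(V_2=-5), the mechanism V_2 := 7 if V_1 >= 3 else 5 is discarded; V_2 is fixed at -5.
V_4 = -3V_1 - 2V_2 + 2  [with V_1=-2, V_2=-5]  = 18
Without intervention: V_2 = 7 if V_1 >= 3 else 5  [with V_1=-2]  = 5; V_4 = -3V_1 - 2V_2 + 2  [with V_1=-2, V_2=5]  = -2.
Change = 18 − (-2) = 20.

20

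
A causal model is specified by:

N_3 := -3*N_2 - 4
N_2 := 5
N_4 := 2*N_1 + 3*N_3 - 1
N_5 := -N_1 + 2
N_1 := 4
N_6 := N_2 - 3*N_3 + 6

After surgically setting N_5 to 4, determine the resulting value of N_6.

The intervention breaks the incoming arrows to N_5: N_5 := -N_1 + 2 no longer applies, and N_5 = 4.
Since N_6 is not a descendant of the intervened variable, it is unaffected.
N_3 = -3*N_2 - 4  [with N_2=5]  = -19
N_6 = N_2 - 3*N_3 + 6  [with N_2=5, N_3=-19]  = 68

68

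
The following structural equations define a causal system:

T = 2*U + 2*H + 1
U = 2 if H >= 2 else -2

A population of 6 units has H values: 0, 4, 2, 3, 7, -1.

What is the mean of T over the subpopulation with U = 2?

13

Observing U=2 restricts to units where U's equation naturally yields 2: H ∈ {4, 2, 3, 7}. In that subpopulation T = 13, 9, 11, 19, mean 13.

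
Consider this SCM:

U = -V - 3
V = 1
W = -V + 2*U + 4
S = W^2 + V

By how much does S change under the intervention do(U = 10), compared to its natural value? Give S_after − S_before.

504

Under do(U=10), the mechanism U = -V - 3 is discarded; U is fixed at 10.
W = -V + 2*U + 4  [with V=1, U=10]  = 23
S = W^2 + V  [with W=23, V=1]  = 530
Without intervention: U = -V - 3  [with V=1]  = -4; W = -V + 2*U + 4  [with V=1, U=-4]  = -5; S = W^2 + V  [with W=-5, V=1]  = 26.
Change = 530 − 26 = 504.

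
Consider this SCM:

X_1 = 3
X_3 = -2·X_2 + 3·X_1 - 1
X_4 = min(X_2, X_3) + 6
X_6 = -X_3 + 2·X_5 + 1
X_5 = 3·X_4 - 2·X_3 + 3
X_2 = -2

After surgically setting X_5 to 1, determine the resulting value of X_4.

The intervention breaks the incoming arrows to X_5: X_5 = 3·X_4 - 2·X_3 + 3 no longer applies, and X_5 = 1.
Since X_4 is not a descendant of the intervened variable, it is unaffected.
X_3 = -2·X_2 + 3·X_1 - 1  [with X_2=-2, X_1=3]  = 12
X_4 = min(X_2, X_3) + 6  [with X_2=-2, X_3=12]  = 4

4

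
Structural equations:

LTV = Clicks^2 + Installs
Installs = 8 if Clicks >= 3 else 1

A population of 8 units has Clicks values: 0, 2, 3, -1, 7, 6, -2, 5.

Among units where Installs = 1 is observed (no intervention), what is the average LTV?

Conditioning on Installs=1 selects the 4 unit(s) with Clicks ∈ {0, 2, -1, -2}. Their LTV values: 1, 5, 2, 5. Mean = 3.25.

3.25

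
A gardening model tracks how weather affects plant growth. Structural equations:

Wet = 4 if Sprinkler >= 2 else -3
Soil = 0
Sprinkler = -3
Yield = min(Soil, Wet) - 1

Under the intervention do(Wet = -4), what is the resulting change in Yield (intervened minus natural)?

The intervention breaks the incoming arrows to Wet: Wet = 4 if Sprinkler >= 2 else -3 no longer applies, and Wet = -4.
Yield = min(Soil, Wet) - 1  [with Soil=0, Wet=-4]  = -5
Without intervention: Wet = 4 if Sprinkler >= 2 else -3  [with Sprinkler=-3]  = -3; Yield = min(Soil, Wet) - 1  [with Soil=0, Wet=-3]  = -4.
Change = -5 − (-4) = -1.

-1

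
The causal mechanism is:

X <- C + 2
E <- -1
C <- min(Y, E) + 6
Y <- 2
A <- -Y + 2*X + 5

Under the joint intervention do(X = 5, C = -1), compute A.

13

The joint intervention fixes X = 5, C = -1, removing each variable's own equation.
A = -Y + 2*X + 5  [with Y=2, X=5]  = 13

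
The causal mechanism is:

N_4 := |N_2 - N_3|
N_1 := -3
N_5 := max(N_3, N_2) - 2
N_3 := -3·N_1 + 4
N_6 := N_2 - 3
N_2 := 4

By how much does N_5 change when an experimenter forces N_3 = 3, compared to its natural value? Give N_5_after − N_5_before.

do(N_3=3) replaces the equation N_3 := -3·N_1 + 4 with the constant N_3 = 3.
N_5 = max(N_3, N_2) - 2  [with N_3=3, N_2=4]  = 2
Without intervention: N_3 = -3·N_1 + 4  [with N_1=-3]  = 13; N_5 = max(N_3, N_2) - 2  [with N_3=13, N_2=4]  = 11.
Change = 2 − 11 = -9.

-9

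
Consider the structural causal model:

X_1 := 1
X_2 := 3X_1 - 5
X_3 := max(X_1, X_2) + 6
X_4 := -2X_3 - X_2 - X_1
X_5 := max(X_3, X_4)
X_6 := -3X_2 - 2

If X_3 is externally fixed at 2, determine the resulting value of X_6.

The intervention breaks the incoming arrows to X_3: X_3 := max(X_1, X_2) + 6 no longer applies, and X_3 = 2.
No directed path runs from X_3 to X_6, so X_6 keeps its natural value.
X_2 = 3X_1 - 5  [with X_1=1]  = -2
X_6 = -3X_2 - 2  [with X_2=-2]  = 4

4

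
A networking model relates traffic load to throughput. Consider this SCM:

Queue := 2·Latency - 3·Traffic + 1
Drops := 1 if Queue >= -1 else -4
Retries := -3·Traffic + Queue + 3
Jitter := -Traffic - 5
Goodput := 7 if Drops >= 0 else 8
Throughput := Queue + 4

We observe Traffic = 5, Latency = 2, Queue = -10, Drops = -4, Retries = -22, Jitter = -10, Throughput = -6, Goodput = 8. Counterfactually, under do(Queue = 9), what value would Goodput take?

7

The intervention breaks the incoming arrows to Queue: Queue := 2·Latency - 3·Traffic + 1 no longer applies, and Queue = 9.
Drops = 1 if Queue >= -1 else -4  [with Queue=9]  = 1
Goodput = 7 if Drops >= 0 else 8  [with Drops=1]  = 7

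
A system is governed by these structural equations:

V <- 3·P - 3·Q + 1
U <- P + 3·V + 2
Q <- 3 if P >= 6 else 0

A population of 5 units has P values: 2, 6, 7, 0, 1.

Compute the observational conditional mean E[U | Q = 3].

43

E[U|Q=3] averages over only the 2 units with Q=3 (P = 6, 7): U = 38, 48, mean 43.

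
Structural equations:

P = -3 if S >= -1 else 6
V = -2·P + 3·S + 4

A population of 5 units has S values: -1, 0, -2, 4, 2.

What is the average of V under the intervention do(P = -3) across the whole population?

11.8

Every unit gets P=-3 under the intervention. V values become 7, 10, 4, 22, 16; E[V|do(P=-3)] = 11.8.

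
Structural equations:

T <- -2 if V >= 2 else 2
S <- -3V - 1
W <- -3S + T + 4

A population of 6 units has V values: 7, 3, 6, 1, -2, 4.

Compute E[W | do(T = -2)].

33.5

Every unit gets T=-2 under the intervention. W values become 68, 32, 59, 14, -13, 41; E[W|do(T=-2)] = 33.5.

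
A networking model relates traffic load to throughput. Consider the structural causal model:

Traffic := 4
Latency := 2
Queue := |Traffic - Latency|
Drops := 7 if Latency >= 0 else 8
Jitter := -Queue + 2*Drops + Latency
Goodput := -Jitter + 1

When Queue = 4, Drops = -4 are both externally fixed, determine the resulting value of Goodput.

11

Setting Queue = 4, Drops = -4 by intervention discards those variables' equations.
Jitter = -Queue + 2*Drops + Latency  [with Queue=4, Drops=-4, Latency=2]  = -10
Goodput = -Jitter + 1  [with Jitter=-10]  = 11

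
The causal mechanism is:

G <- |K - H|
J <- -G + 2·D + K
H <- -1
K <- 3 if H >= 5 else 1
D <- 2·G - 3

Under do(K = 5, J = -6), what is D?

9

The joint intervention fixes K = 5, J = -6, removing each variable's own equation.
G = |K - H|  [with K=5, H=-1]  = 6
D = 2·G - 3  [with G=6]  = 9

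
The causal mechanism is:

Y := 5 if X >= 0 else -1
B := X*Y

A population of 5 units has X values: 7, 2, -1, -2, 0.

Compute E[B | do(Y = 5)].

6

The intervention sets Y=5 in all 5 units regardless of X. Recomputing B per unit gives 35, 10, -5, -10, 0; average 6.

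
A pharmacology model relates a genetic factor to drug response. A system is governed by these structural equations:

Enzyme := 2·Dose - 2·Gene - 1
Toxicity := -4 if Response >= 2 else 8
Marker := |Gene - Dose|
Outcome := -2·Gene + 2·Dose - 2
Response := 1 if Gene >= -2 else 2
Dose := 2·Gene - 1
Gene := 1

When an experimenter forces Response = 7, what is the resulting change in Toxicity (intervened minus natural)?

The intervention breaks the incoming arrows to Response: Response := 1 if Gene >= -2 else 2 no longer applies, and Response = 7.
Toxicity = -4 if Response >= 2 else 8  [with Response=7]  = -4
Without intervention: Response = 1 if Gene >= -2 else 2  [with Gene=1]  = 1; Toxicity = -4 if Response >= 2 else 8  [with Response=1]  = 8.
Change = -4 − 8 = -12.

-12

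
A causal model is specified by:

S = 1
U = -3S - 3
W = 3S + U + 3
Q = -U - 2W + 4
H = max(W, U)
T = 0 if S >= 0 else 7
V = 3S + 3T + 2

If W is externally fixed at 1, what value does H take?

do(W=1) replaces the equation W = 3S + U + 3 with the constant W = 1.
U = -3S - 3  [with S=1]  = -6
H = max(W, U)  [with W=1, U=-6]  = 1

1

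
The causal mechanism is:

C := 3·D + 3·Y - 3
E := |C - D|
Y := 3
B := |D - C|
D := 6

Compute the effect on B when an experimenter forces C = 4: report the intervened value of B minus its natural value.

-16

The intervention breaks the incoming arrows to C: C := 3·D + 3·Y - 3 no longer applies, and C = 4.
B = |D - C|  [with D=6, C=4]  = 2
Without intervention: C = 3·D + 3·Y - 3  [with D=6, Y=3]  = 24; B = |D - C|  [with D=6, C=24]  = 18.
Change = 2 − 18 = -16.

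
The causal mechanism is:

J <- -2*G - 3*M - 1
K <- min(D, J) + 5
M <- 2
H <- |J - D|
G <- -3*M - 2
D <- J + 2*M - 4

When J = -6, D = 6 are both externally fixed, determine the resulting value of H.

Setting J = -6, D = 6 by intervention discards those variables' equations.
H = |J - D|  [with J=-6, D=6]  = 12

12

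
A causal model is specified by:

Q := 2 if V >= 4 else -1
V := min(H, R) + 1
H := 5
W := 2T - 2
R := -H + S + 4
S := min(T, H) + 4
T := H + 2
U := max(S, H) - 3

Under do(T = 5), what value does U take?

6

Under do(T=5), the mechanism T := H + 2 is discarded; T is fixed at 5.
S = min(T, H) + 4  [with T=5, H=5]  = 9
U = max(S, H) - 3  [with S=9, H=5]  = 6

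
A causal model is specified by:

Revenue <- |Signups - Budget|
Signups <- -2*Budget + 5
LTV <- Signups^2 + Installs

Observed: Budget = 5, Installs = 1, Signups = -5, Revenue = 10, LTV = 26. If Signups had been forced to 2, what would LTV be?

do(Signups=2) replaces the equation Signups <- -2*Budget + 5 with the constant Signups = 2.
LTV = Signups^2 + Installs  [with Signups=2, Installs=1]  = 5

5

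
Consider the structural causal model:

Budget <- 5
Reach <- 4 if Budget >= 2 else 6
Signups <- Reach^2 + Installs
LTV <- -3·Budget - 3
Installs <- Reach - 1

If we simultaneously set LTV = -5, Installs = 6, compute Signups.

22

Under do(LTV = -5, Installs = 6), each intervened variable's structural equation is replaced by its fixed value.
Reach = 4 if Budget >= 2 else 6  [with Budget=5]  = 4
Signups = Reach^2 + Installs  [with Reach=4, Installs=6]  = 22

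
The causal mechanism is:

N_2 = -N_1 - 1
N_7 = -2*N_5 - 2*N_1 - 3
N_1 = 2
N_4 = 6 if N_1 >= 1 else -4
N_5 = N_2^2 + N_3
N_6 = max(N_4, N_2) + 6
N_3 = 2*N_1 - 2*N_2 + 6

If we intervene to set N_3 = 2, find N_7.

The intervention breaks the incoming arrows to N_3: N_3 = 2*N_1 - 2*N_2 + 6 no longer applies, and N_3 = 2.
N_2 = -N_1 - 1  [with N_1=2]  = -3
N_5 = N_2^2 + N_3  [with N_2=-3, N_3=2]  = 11
N_7 = -2*N_5 - 2*N_1 - 3  [with N_5=11, N_1=2]  = -29

-29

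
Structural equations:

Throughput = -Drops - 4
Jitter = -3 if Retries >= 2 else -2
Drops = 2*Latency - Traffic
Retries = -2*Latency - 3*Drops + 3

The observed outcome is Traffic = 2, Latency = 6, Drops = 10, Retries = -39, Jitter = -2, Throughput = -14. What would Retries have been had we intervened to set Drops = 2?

-15

The intervention breaks the incoming arrows to Drops: Drops = 2*Latency - Traffic no longer applies, and Drops = 2.
Retries = -2*Latency - 3*Drops + 3  [with Latency=6, Drops=2]  = -15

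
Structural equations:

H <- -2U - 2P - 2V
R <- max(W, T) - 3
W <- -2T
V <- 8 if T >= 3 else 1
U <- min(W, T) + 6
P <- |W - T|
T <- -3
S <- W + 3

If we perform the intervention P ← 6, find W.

do(P=6) replaces the equation P <- |W - T| with the constant P = 6.
W is not downstream of the intervention, so its value is determined by the original equations.
W = -2T  [with T=-3]  = 6

6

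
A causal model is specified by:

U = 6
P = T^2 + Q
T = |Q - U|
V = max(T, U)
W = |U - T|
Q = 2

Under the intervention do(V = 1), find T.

Under do(V=1), the mechanism V = max(T, U) is discarded; V is fixed at 1.
Since T is not a descendant of the intervened variable, it is unaffected.
T = |Q - U|  [with Q=2, U=6]  = 4

4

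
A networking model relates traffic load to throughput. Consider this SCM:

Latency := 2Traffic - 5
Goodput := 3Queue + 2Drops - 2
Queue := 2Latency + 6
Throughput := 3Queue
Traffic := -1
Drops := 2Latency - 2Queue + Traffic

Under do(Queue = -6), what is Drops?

-3

The intervention breaks the incoming arrows to Queue: Queue := 2Latency + 6 no longer applies, and Queue = -6.
Latency = 2Traffic - 5  [with Traffic=-1]  = -7
Drops = 2Latency - 2Queue + Traffic  [with Latency=-7, Queue=-6, Traffic=-1]  = -3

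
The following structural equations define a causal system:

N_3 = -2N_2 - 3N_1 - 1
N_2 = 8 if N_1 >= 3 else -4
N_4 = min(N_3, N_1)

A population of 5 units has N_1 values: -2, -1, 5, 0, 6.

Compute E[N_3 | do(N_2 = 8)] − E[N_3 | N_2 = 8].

11.7

The intervention sets N_2=8 in all 5 units regardless of N_1. Recomputing N_3 per unit gives -11, -14, -32, -17, -35; average -21.8.
Observing N_2=8 restricts to units where N_2's equation naturally yields 8: N_1 ∈ {5, 6}. In that subpopulation N_3 = -32, -35, mean -33.5.
Difference = -21.8 − (-33.5) = 11.7.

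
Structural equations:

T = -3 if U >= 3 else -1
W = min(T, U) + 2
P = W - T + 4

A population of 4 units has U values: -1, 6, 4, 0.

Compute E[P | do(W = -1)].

Every unit gets W=-1 under the intervention. P values become 4, 6, 6, 4; E[P|do(W=-1)] = 5.

5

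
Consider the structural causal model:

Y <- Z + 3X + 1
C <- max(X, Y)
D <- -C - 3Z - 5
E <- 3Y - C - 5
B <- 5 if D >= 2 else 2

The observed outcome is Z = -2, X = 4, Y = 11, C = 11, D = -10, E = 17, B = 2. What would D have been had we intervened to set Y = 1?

-3

do(Y=1) replaces the equation Y <- Z + 3X + 1 with the constant Y = 1.
C = max(X, Y)  [with X=4, Y=1]  = 4
D = -C - 3Z - 5  [with C=4, Z=-2]  = -3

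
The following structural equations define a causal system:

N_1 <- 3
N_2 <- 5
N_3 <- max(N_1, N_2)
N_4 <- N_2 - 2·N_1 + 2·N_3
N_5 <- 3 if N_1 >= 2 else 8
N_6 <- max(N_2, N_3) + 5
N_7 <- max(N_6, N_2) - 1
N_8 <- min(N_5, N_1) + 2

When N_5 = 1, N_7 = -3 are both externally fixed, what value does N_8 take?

Under do(N_5 = 1, N_7 = -3), each intervened variable's structural equation is replaced by its fixed value.
N_8 = min(N_5, N_1) + 2  [with N_5=1, N_1=3]  = 3

3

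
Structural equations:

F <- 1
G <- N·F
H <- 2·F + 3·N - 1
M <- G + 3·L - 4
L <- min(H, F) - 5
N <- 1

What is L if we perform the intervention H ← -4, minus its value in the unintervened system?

do(H=-4) replaces the equation H <- 2·F + 3·N - 1 with the constant H = -4.
L = min(H, F) - 5  [with H=-4, F=1]  = -9
Without intervention: H = 2·F + 3·N - 1  [with F=1, N=1]  = 4; L = min(H, F) - 5  [with H=4, F=1]  = -4.
Change = -9 − (-4) = -5.

-5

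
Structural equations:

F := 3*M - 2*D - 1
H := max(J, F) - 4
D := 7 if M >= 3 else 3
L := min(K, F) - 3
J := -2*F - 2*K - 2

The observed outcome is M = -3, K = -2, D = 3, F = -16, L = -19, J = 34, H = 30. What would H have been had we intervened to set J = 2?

-2

Intervening sets J = 2 and removes its equation (J := -2*F - 2*K - 2).
D = 7 if M >= 3 else 3  [with M=-3]  = 3
F = 3*M - 2*D - 1  [with M=-3, D=3]  = -16
H = max(J, F) - 4  [with J=2, F=-16]  = -2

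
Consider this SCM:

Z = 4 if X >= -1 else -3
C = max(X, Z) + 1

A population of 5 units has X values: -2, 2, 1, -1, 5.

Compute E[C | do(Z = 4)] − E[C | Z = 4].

-0.05

Every unit gets Z=4 under the intervention. C values become 5, 5, 5, 5, 6; E[C|do(Z=4)] = 5.2.
Conditioning on Z=4 selects the 4 unit(s) with X ∈ {2, 1, -1, 5}. Their C values: 5, 5, 5, 6. Mean = 5.25.
Difference = 5.2 − 5.25 = -0.05.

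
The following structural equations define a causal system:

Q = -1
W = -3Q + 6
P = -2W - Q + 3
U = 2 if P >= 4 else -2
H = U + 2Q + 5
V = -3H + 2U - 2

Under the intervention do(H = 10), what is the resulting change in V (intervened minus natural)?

-27

The intervention breaks the incoming arrows to H: H = U + 2Q + 5 no longer applies, and H = 10.
W = -3Q + 6  [with Q=-1]  = 9
P = -2W - Q + 3  [with W=9, Q=-1]  = -14
U = 2 if P >= 4 else -2  [with P=-14]  = -2
V = -3H + 2U - 2  [with H=10, U=-2]  = -36
Without intervention: W = -3Q + 6  [with Q=-1]  = 9; P = -2W - Q + 3  [with W=9, Q=-1]  = -14; U = 2 if P >= 4 else -2  [with P=-14]  = -2; H = U + 2Q + 5  [with U=-2, Q=-1]  = 1; V = -3H + 2U - 2  [with H=1, U=-2]  = -9.
Change = -36 − (-9) = -27.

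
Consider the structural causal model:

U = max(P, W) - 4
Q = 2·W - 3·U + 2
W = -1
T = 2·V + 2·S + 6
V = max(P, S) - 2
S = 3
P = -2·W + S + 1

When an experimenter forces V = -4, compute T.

4

The intervention breaks the incoming arrows to V: V = max(P, S) - 2 no longer applies, and V = -4.
T = 2·V + 2·S + 6  [with V=-4, S=3]  = 4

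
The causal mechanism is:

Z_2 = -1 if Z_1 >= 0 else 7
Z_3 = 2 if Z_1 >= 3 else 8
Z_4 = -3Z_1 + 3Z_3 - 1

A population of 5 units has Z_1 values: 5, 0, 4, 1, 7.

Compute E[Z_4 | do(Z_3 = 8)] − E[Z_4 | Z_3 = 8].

-8.7

Under do(Z_3=8), Z_3's equation is replaced by Z_3=8 for every unit. Per-unit Z_4: 8, 23, 11, 20, 2. Mean = 12.8.
Observing Z_3=8 restricts to units where Z_3's equation naturally yields 8: Z_1 ∈ {0, 1}. In that subpopulation Z_4 = 23, 20, mean 21.5.
Difference = 12.8 − 21.5 = -8.7.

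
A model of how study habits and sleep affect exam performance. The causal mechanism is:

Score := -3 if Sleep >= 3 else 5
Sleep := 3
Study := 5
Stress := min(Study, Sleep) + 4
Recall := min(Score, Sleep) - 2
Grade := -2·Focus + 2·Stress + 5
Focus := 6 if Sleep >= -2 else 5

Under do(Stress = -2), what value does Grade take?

The intervention breaks the incoming arrows to Stress: Stress := min(Study, Sleep) + 4 no longer applies, and Stress = -2.
Focus = 6 if Sleep >= -2 else 5  [with Sleep=3]  = 6
Grade = -2·Focus + 2·Stress + 5  [with Focus=6, Stress=-2]  = -11

-11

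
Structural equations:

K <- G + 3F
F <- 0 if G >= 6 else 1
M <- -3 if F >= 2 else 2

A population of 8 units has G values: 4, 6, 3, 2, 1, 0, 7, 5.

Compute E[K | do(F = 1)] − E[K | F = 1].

1

do(F=1) breaks F's dependence on G. With F=1 fixed, K across the units is 7, 9, 6, 5, 4, 3, 10, 8, mean 6.5.
Observing F=1 restricts to units where F's equation naturally yields 1: G ∈ {4, 3, 2, 1, 0, 5}. In that subpopulation K = 7, 6, 5, 4, 3, 8, mean 5.5.
Difference = 6.5 − 5.5 = 1.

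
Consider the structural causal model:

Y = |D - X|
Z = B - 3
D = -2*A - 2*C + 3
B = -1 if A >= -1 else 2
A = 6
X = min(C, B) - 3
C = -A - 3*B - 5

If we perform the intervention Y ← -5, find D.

do(Y=-5) replaces the equation Y = |D - X| with the constant Y = -5.
No directed path runs from Y to D, so D keeps its natural value.
B = -1 if A >= -1 else 2  [with A=6]  = -1
C = -A - 3*B - 5  [with A=6, B=-1]  = -8
D = -2*A - 2*C + 3  [with A=6, C=-8]  = 7

7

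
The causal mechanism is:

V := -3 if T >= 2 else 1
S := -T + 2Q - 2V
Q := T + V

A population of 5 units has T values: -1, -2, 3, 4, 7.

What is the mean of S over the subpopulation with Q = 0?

Observing Q=0 restricts to units where Q's equation naturally yields 0: T ∈ {-1, 3}. In that subpopulation S = -1, 3, mean 1.

1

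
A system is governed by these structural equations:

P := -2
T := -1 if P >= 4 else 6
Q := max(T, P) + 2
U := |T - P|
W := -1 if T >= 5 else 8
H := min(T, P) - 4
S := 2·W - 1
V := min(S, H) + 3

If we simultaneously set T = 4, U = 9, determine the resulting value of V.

-3

Setting T = 4, U = 9 by intervention discards those variables' equations.
W = -1 if T >= 5 else 8  [with T=4]  = 8
H = min(T, P) - 4  [with T=4, P=-2]  = -6
S = 2·W - 1  [with W=8]  = 15
V = min(S, H) + 3  [with S=15, H=-6]  = -3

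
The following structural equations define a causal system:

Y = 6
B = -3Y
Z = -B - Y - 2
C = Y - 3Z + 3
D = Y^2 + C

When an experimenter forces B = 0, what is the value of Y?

6

Under do(B=0), the mechanism B = -3Y is discarded; B is fixed at 0.
Y is not downstream of the intervention, so its value is determined by the original equations.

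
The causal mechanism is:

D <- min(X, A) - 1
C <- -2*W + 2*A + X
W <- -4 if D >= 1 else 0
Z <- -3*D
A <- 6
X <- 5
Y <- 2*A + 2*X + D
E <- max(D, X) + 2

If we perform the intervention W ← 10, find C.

Under do(W=10), the mechanism W <- -4 if D >= 1 else 0 is discarded; W is fixed at 10.
C = -2*W + 2*A + X  [with W=10, A=6, X=5]  = -3

-3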